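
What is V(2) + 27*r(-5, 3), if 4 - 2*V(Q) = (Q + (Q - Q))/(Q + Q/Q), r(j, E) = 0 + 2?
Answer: 167/3 ≈ 55.667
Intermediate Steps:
r(j, E) = 2
V(Q) = 2 - Q/(2*(1 + Q)) (V(Q) = 2 - (Q + (Q - Q))/(2*(Q + Q/Q)) = 2 - (Q + 0)/(2*(Q + 1)) = 2 - Q/(2*(1 + Q)))
V(2) + 27*r(-5, 3) = (4 + 3*2)/(2*(1 + 2)) + 27*2 = (½)*(4 + 6)/3 + 54 = (½)*(⅓)*10 + 54 = 5/3 + 54 = 167/3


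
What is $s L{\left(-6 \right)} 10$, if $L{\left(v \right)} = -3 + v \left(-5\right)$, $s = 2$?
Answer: $540$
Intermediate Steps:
$L{\left(v \right)} = -3 - 5 v$
$s L{\left(-6 \right)} 10 = 2 \left(-3 - -30\right) 10 = 2 \left(-3 + 30\right) 10 = 2 \cdot 27 \cdot 10 = 54 \cdot 10 = 540$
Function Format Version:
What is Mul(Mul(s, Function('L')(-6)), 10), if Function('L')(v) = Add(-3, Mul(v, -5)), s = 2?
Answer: 540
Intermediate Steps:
Function('L')(v) = Add(-3, Mul(-5, v))
Mul(Mul(s, Function('L')(-6)), 10) = Mul(Mul(2, Add(-3, Mul(-5, -6))), 10) = Mul(Mul(2, Add(-3, 30)), 10) = Mul(Mul(2, 27), 10) = Mul(54, 10) = 540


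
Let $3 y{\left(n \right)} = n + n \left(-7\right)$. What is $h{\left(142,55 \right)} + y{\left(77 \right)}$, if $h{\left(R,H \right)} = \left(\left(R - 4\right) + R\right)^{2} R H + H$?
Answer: $612303901$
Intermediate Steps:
$y{\left(n \right)} = - 2 n$ ($y{\left(n \right)} = \frac{n + n \left(-7\right)}{3} = \frac{n - 7 n}{3} = \frac{\left(-6\right) n}{3} = - 2 n$)
$h{\left(R,H \right)} = H + H R \left(-4 + 2 R\right)^{2}$ ($h{\left(R,H \right)} = \left(\left(-4 + R\right) + R\right)^{2} R H + H = \left(-4 + 2 R\right)^{2} R H + H = R \left(-4 + 2 R\right)^{2} H + H = H R \left(-4 + 2 R\right)^{2} + H = H + H R \left(-4 + 2 R\right)^{2}$)
$h{\left(142,55 \right)} + y{\left(77 \right)} = 55 \left(1 + 4 \cdot 142 \left(-2 + 142\right)^{2}\right) - 154 = 55 \left(1 + 4 \cdot 142 \cdot 140^{2}\right) - 154 = 55 \left(1 + 4 \cdot 142 \cdot 19600\right) - 154 = 55 \left(1 + 11132800\right) - 154 = 55 \cdot 11132801 - 154 = 612304055 - 154 = 612303901$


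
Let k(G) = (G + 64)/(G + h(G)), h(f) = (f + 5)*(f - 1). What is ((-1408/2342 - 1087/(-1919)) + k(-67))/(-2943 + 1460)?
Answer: 110258066/4608877880361 ≈ 2.3923e-5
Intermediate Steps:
h(f) = (-1 + f)*(5 + f) (h(f) = (5 + f)*(-1 + f) = (-1 + f)*(5 + f))
k(G) = (64 + G)/(-5 + G**2 + 5*G) (k(G) = (G + 64)/(G + (-5 + G**2 + 4*G)) = (64 + G)/(-5 + G**2 + 5*G))
((-1408/2342 - 1087/(-1919)) + k(-67))/(-2943 + 1460) = ((-1408/2342 - 1087/(-1919)) + (64 - 67)/(-5 + (-67)**2 + 5*(-67)))/(-2943 + 1460) = ((-1408*1/2342 - 1087*(-1/1919)) - 3/(-5 + 4489 - 335))/(-1483) = ((-704/1171 + 1087/1919) - 3/4149)*(-1/1483) = (-78099/2247149 + (1/4149)*(-3))*(-1/1483) = (-78099/2247149 - 1/1383)*(-1/1483) = -110258066/3107807067*(-1/1483) = 110258066/4608877880361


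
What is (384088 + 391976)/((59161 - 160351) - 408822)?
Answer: -64672/42501 ≈ -1.5217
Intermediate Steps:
(384088 + 391976)/((59161 - 160351) - 408822) = 776064/(-101190 - 408822) = 776064/(-510012) = 776064*(-1/510012) = -64672/42501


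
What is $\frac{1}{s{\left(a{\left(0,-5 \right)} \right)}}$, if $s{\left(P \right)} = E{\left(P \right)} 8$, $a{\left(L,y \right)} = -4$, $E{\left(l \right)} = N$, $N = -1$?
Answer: $- \frac{1}{8} \approx -0.125$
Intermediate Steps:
$E{\left(l \right)} = -1$
$s{\left(P \right)} = -8$ ($s{\left(P \right)} = \left(-1\right) 8 = -8$)
$\frac{1}{s{\left(a{\left(0,-5 \right)} \right)}} = \frac{1}{-8} = - \frac{1}{8}$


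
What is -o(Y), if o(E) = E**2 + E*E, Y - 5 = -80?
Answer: -11250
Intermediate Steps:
Y = -75 (Y = 5 - 80 = -75)
o(E) = 2*E**2 (o(E) = E**2 + E**2 = 2*E**2)
-o(Y) = -2*(-75)**2 = -2*5625 = -1*11250 = -11250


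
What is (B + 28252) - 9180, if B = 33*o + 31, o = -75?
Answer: 16628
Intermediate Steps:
B = -2444 (B = 33*(-75) + 31 = -2475 + 31 = -2444)
(B + 28252) - 9180 = (-2444 + 28252) - 9180 = 25808 - 9180 = 16628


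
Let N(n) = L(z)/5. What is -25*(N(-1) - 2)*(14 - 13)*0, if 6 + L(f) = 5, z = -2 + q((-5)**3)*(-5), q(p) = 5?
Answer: 0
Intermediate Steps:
z = -27 (z = -2 + 5*(-5) = -2 - 25 = -27)
L(f) = -1 (L(f) = -6 + 5 = -1)
N(n) = -1/5
-25*(N(-1) - 2)*(14 - 13)*0 = -25*(-1/5 - 2)*(14 - 13)*0 = -(-55)*0 = -25*(-11/5)*0 = 55*0 = 0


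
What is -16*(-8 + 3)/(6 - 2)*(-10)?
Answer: -200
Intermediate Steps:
-16*(-8 + 3)/(6 - 2)*(-10) = -(-80)/4*(-10) = -16*(-5/4)*(-10) = 20*(-10) = -200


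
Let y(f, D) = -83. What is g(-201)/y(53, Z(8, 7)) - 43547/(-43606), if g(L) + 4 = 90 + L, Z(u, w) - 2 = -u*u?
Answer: 8629091/3619298 ≈ 2.3842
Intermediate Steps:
Z(u, w) = 2 - u² (Z(u, w) = 2 - u*u = 2 - u²)
g(L) = 86 + L (g(L) = -4 + (90 + L) = 86 + L)
g(-201)/y(53, Z(8, 7)) - 43547/(-43606) = (86 - 201)/(-83) - 43547/(-43606) = -115*(-1/83) - 43547*(-1/43606) = 115/83 + 43547/43606 = 8629091/3619298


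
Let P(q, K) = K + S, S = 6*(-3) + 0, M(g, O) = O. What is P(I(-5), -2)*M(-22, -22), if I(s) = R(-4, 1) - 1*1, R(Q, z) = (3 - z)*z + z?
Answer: 440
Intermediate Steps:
R(Q, z) = z + z*(3 - z) (R(Q, z) = z*(3 - z) + z = z + z*(3 - z))
S = -18 (S = -18 + 0 = -18)
I(s) = 2 (I(s) = 1*(4 - 1*1) - 1*1 = 1*(4 - 1) - 1 = 1*3 - 1 = 3 - 1 = 2)
P(q, K) = -18 + K (P(q, K) = K - 18 = -18 + K)
P(I(-5), -2)*M(-22, -22) = (-18 - 2)*(-22) = -20*(-22) = 440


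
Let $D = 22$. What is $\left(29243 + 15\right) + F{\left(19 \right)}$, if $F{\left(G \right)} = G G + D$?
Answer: $29641$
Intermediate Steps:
$F{\left(G \right)} = 22 + G^{2}$ ($F{\left(G \right)} = G G + 22 = G^{2} + 22 = 22 + G^{2}$)
$\left(29243 + 15\right) + F{\left(19 \right)} = \left(29243 + 15\right) + \left(22 + 19^{2}\right) = 29258 + \left(22 + 361\right) = 29258 + 383 = 29641$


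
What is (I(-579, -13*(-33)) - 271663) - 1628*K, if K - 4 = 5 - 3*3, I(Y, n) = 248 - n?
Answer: -271844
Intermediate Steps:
K = 0 (K = 4 + (5 - 3*3) = 4 + (5 - 9) = 4 - 4 = 0)
(I(-579, -13*(-33)) - 271663) - 1628*K = ((248 - (-13)*(-33)) - 271663) - 1628*0 = ((248 - 1*429) - 271663) + 0 = ((248 - 429) - 271663) + 0 = (-181 - 271663) + 0 = -271844 + 0 = -271844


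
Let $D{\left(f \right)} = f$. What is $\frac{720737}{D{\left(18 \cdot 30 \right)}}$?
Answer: $\frac{720737}{540} \approx 1334.7$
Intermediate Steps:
$\frac{720737}{D{\left(18 \cdot 30 \right)}} = \frac{720737}{18 \cdot 30} = \frac{720737}{540}$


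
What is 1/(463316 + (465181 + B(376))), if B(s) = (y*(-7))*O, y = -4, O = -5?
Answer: 1/928357 ≈ 1.0772e-6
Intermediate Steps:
B(s) = -140 (B(s) = -4*(-7)*(-5) = 28*(-5) = -140)
1/(463316 + (465181 + B(376))) = 1/(463316 + (465181 - 140)) = 1/(463316 + 465041) = 1/928357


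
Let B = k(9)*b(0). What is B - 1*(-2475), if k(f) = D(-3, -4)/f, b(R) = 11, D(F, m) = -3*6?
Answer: 2453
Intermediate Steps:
D(F, m) = -18
k(f) = -18/f
B = -22 (B = -18/9*11 = -18*⅑*11 = -2*11 = -22)
B - 1*(-2475) = -22 - 1*(-2475) = -22 + 2475 = 2453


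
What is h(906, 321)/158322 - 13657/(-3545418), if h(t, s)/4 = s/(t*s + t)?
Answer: 4380475830085/1137182820103113 ≈ 0.0038520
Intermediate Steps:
h(t, s) = 4*s/(t + s*t) (h(t, s) = 4*(s/(t*s + t)) = 4*(s/(s*t + t)) = 4*(s/(t + s*t)) = 4*s/(t + s*t))
h(906, 321)/158322 - 13657/(-3545418) = (4*321/(906*(1 + 321)))/158322 - 13657/(-3545418) = (4*321*(1/906)/322)*(1/158322) - 13657*(-1/3545418) = (4*321*(1/906)*(1/322))*(1/158322) + 13657/3545418 = (107/24311)*(1/158322) + 13657/3545418 = 107/3848966142 + 13657/3545418 = 4380475830085/1137182820103113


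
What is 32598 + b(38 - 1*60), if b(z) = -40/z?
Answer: 358598/11 ≈ 32600.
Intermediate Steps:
32598 + b(38 - 1*60) = 32598 - 40/(38 - 1*60) = 32598 - 40/(38 - 60) = 32598 - 40/(-22) = 32598 - 40*(-1/22) = 32598 + 20/11 = 358598/11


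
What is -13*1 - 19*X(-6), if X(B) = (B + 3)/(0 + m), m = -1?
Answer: -70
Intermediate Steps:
X(B) = -3 - B (X(B) = (B + 3)/(0 - 1) = (3 + B)/(-1) = (3 + B)*(-1) = -3 - B)
-13*1 - 19*X(-6) = -13*1 - 19*(-3 - 1*(-6)) = -13 - 19*(-3 + 6) = -13 - 19*3 = -13 - 57 = -70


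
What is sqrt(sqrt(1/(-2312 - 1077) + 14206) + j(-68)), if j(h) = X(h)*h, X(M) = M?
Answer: sqrt(53108124304 + 3389*sqrt(163160466737))/3389 ≈ 68.871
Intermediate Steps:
j(h) = h**2 (j(h) = h*h = h**2)
sqrt(sqrt(1/(-2312 - 1077) + 14206) + j(-68)) = sqrt(sqrt(1/(-2312 - 1077) + 14206) + (-68)**2) = sqrt(sqrt(1/(-3389) + 14206) + 4624) = sqrt(sqrt(-1/3389 + 14206) + 4624) = sqrt(sqrt(48144133/3389) + 4624) = sqrt(sqrt(163160466737)/3389 + 4624) = sqrt(4624 + sqrt(163160466737)/3389)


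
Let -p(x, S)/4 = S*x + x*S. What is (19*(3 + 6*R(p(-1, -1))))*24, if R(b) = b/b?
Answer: 4104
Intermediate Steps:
p(x, S) = -8*S*x (p(x, S) = -4*(S*x + x*S) = -4*(S*x + S*x) = -8*S*x)
R(b) = 1
(19*(3 + 6*R(p(-1, -1))))*24 = (19*(3 + 6*1))*24 = (19*(3 + 6))*24 = (19*9)*24 = 171*24 = 4104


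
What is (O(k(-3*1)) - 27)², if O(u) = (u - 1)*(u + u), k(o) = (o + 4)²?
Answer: 729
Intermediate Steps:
k(o) = (4 + o)²
O(u) = 2*u*(-1 + u) (O(u) = (-1 + u)*(2*u) = 2*u*(-1 + u))
(O(k(-3*1)) - 27)² = (2*(4 - 3*1)²*(-1 + (4 - 3*1)²) - 27)² = (2*(4 - 3)²*(-1 + (4 - 3)²) - 27)² = (2*1²*(-1 + 1²) - 27)² = (2*1*(-1 + 1) - 27)² = (2*1*0 - 27)² = (0 - 27)² = (-27)² = 729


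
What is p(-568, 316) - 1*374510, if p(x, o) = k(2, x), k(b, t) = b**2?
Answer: -374506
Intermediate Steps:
p(x, o) = 4 (p(x, o) = 2**2 = 4)
p(-568, 316) - 1*374510 = 4 - 1*374510 = 4 - 374510 = -374506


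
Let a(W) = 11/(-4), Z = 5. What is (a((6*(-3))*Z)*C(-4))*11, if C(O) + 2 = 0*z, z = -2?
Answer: 121/2 ≈ 60.500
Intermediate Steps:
C(O) = -2 (C(O) = -2 + 0*(-2) = -2 + 0 = -2)
a(W) = -11/4 (a(W) = 11*(-¼) = -11/4)
(a((6*(-3))*Z)*C(-4))*11 = -11/4*(-2)*11 = (11/2)*11 = 121/2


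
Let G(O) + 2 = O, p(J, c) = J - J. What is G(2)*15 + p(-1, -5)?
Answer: 0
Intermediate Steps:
p(J, c) = 0
G(O) = -2 + O
G(2)*15 + p(-1, -5) = (-2 + 2)*15 + 0 = 0*15 + 0 = 0 + 0 = 0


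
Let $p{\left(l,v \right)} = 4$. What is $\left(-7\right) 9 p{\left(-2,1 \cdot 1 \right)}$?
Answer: $-252$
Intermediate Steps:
$\left(-7\right) 9 p{\left(-2,1 \cdot 1 \right)} = \left(-7\right) 9 \cdot 4 = \left(-63\right) 4 = -252$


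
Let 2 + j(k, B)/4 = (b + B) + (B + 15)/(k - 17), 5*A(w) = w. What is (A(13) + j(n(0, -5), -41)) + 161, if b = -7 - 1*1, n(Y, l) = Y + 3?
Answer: -1154/35 ≈ -32.971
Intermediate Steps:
n(Y, l) = 3 + Y
b = -8 (b = -7 - 1 = -8)
A(w) = w/5
j(k, B) = -40 + 4*B + 4*(15 + B)/(-17 + k) (j(k, B) = -8 + 4*((-8 + B) + (B + 15)/(k - 17)) = -8 + 4*((-8 + B) + (15 + B)/(-17 + k)) = -8 + 4*(-8 + B + (15 + B)/(-17 + k)) = -8 + (-32 + 4*B + 4*(15 + B)/(-17 + k)) = -40 + 4*B + 4*(15 + B)/(-17 + k))
(A(13) + j(n(0, -5), -41)) + 161 = ((1/5)*13 + 4*(185 - 16*(-41) - 10*(3 + 0) - 41*(3 + 0))/(-17 + (3 + 0))) + 161 = (13/5 + 4*(185 + 656 - 10*3 - 41*3)/(-17 + 3)) + 161 = (13/5 + 4*(185 + 656 - 30 - 123)/(-14)) + 161 = (13/5 + 4*(-1/14)*688) + 161 = (13/5 - 1376/7) + 161 = -6789/35 + 161 = -1154/35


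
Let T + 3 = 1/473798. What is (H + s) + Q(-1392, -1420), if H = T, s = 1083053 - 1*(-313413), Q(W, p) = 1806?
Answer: 662497055663/473798 ≈ 1.3983e+6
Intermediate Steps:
s = 1396466 (s = 1083053 + 313413 = 1396466)
T = -1421393/473798 (T = -3 + 1/473798 = -1421393/473798 ≈ -3.0000)
H = -1421393/473798 ≈ -3.0000
(H + s) + Q(-1392, -1420) = (-1421393/473798 + 1396466) + 1806 = 661641376475/473798 + 1806 = 662497055663/473798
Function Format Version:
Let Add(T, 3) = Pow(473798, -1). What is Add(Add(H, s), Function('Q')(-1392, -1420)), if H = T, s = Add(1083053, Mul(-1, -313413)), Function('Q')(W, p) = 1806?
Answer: Rational(662497055663, 473798) ≈ 1.3983e+6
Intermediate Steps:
s = 1396466 (s = Add(1083053, 313413) = 1396466)
T = Rational(-1421393, 473798) (T = Add(-3, Pow(473798, -1)) = Add(-3, Rational(1, 473798)) = Rational(-1421393, 473798) ≈ -3.0000)
H = Rational(-1421393, 473798) ≈ -3.0000
Add(Add(H, s), Function('Q')(-1392, -1420)) = Add(Add(Rational(-1421393, 473798), 1396466), 1806) = Add(Rational(661641376475, 473798), 1806) = Rational(662497055663, 473798)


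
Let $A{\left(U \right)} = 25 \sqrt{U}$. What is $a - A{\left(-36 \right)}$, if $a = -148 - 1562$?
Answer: $-1710 - 150 i \approx -1710.0 - 150.0 i$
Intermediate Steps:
$a = -1710$
$a - A{\left(-36 \right)} = -1710 - 25 \sqrt{-36} = -1710 - 25 \cdot 6 i = -1710 - 150 i$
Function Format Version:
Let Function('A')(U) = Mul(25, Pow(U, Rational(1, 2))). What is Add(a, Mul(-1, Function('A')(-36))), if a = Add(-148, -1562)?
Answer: Add(-1710, Mul(-150, I)) ≈ Add(-1710.0, Mul(-150.00, I))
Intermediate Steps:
a = -1710
Add(a, Mul(-1, Function('A')(-36))) = Add(-1710, Mul(-1, Mul(25, Pow(-36, Rational(1, 2))))) = Add(-1710, Mul(-1, Mul(25, Mul(6, I)))) = Add(-1710, Mul(-1, Mul(150, I))) = Add(-1710, Mul(-150, I))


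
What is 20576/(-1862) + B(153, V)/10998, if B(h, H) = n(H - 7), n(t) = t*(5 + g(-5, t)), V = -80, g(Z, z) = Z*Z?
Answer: -6420963/568841 ≈ -11.288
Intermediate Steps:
g(Z, z) = Z²
n(t) = 30*t (n(t) = t*(5 + (-5)²) = t*(5 + 25) = t*30 = 30*t)
B(h, H) = -210 + 30*H (B(h, H) = 30*(H - 7) = 30*(-7 + H) = -210 + 30*H)
20576/(-1862) + B(153, V)/10998 = 20576/(-1862) + (-210 + 30*(-80))/10998 = 20576*(-1/1862) + (-210 - 2400)*(1/10998) = -10288/931 - 2610*1/10998 = -10288/931 - 145/611 = -6420963/568841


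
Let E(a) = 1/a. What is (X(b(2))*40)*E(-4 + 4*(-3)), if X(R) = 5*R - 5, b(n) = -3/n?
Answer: 125/4 ≈ 31.250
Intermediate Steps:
X(R) = -5 + 5*R
(X(b(2))*40)*E(-4 + 4*(-3)) = ((-5 + 5*(-3/2))*40)/(-4 + 4*(-3)) = ((-5 + 5*(-3*1/2))*40)/(-4 - 12) = ((-5 + 5*(-3/2))*40)/(-16) = ((-5 - 15/2)*40)*(-1/16) = -25/2*40*(-1/16) = -500*(-1/16) = 125/4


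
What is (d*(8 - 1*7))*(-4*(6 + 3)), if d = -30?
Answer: 1080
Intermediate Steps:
(d*(8 - 1*7))*(-4*(6 + 3)) = (-30*(8 - 1*7))*(-4*(6 + 3)) = (-30*(8 - 7))*(-4*9) = -30*1*(-36) = -30*(-36) = 1080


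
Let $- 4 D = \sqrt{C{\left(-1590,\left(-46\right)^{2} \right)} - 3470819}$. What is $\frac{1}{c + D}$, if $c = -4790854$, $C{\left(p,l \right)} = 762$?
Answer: $- \frac{76653664}{367236516259113} + \frac{4 i \sqrt{3470057}}{367236516259113} \approx -2.0873 \cdot 10^{-7} + 2.029 \cdot 10^{-11} i$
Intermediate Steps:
$D = - \frac{i \sqrt{3470057}}{4}$ ($D = - \frac{\sqrt{762 - 3470819}}{4} = - \frac{\sqrt{-3470057}}{4} = - \frac{i \sqrt{3470057}}{4} \approx - 465.7 i$)
$\frac{1}{c + D} = \frac{1}{-4790854 - \frac{i \sqrt{3470057}}{4}}$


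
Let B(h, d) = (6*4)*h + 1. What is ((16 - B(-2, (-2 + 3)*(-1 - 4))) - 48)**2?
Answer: 225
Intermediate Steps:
B(h, d) = 1 + 24*h (B(h, d) = 24*h + 1 = 1 + 24*h)
((16 - B(-2, (-2 + 3)*(-1 - 4))) - 48)**2 = ((16 - (1 + 24*(-2))) - 48)**2 = ((16 - (1 - 48)) - 48)**2 = ((16 - 1*(-47)) - 48)**2 = ((16 + 47) - 48)**2 = (63 - 48)**2 = 15**2 = 225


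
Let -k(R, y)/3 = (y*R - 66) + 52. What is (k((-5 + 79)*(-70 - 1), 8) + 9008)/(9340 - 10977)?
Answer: -135146/1637 ≈ -82.557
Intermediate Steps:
k(R, y) = 42 - 3*R*y (k(R, y) = -3*((y*R - 66) + 52) = -3*((R*y - 66) + 52) = -3*((-66 + R*y) + 52) = -3*(-14 + R*y) = 42 - 3*R*y)
(k((-5 + 79)*(-70 - 1), 8) + 9008)/(9340 - 10977) = ((42 - 3*(-5 + 79)*(-70 - 1)*8) + 9008)/(9340 - 10977) = ((42 - 3*74*(-71)*8) + 9008)/(-1637) = ((42 - 3*(-5254)*8) + 9008)*(-1/1637) = ((42 + 126096) + 9008)*(-1/1637) = (126138 + 9008)*(-1/1637) = 135146*(-1/1637) = -135146/1637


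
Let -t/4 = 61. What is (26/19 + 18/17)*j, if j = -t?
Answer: 191296/323 ≈ 592.25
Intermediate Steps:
t = -244 (t = -4*61 = -244)
j = 244 (j = -1*(-244) = 244)
(26/19 + 18/17)*j = (26/19 + 18/17)*244 = (784/323)*244 = 191296/323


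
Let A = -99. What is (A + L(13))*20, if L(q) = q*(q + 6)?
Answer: 2960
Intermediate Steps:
L(q) = q*(6 + q)
(A + L(13))*20 = (-99 + 13*(6 + 13))*20 = (-99 + 13*19)*20 = (-99 + 247)*20 = 148*20 = 2960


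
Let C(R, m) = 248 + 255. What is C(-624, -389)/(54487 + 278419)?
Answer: 503/332906 ≈ 0.0015109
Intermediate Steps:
C(R, m) = 503
C(-624, -389)/(54487 + 278419) = 503/(54487 + 278419) = 503/332906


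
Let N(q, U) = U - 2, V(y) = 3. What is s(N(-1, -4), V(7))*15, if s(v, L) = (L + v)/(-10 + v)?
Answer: 45/16 ≈ 2.8125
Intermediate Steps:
N(q, U) = -2 + U
s(v, L) = (L + v)/(-10 + v)
s(N(-1, -4), V(7))*15 = ((3 + (-2 - 4))/(-10 + (-2 - 4)))*15 = ((3 - 6)/(-10 - 6))*15 = (-3/(-16))*15 = -1/16*(-3)*15 = (3/16)*15 = 45/16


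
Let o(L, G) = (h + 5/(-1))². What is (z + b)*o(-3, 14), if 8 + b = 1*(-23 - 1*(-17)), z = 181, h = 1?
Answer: 2672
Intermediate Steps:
o(L, G) = 16 (o(L, G) = (1 + 5/(-1))² = (1 + 5*(-1))² = (1 - 5)² = (-4)² = 16)
b = -14 (b = -8 + 1*(-23 - 1*(-17)) = -8 + 1*(-23 + 17) = -8 + 1*(-6) = -8 - 6 = -14)
(z + b)*o(-3, 14) = (181 - 14)*16 = 167*16 = 2672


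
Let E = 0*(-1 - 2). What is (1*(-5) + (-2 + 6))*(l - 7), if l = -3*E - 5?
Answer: 12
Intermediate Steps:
E = 0 (E = 0*(-3) = 0)
l = -5 (l = -3*0 - 5 = 0 - 5 = -5)
(1*(-5) + (-2 + 6))*(l - 7) = (1*(-5) + (-2 + 6))*(-5 - 7) = (-5 + 4)*(-12) = -1*(-12) = 12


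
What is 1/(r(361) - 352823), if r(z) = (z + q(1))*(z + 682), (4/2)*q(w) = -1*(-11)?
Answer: 2/58873 ≈ 3.3971e-5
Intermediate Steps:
q(w) = 11/2 (q(w) = (-1*(-11))/2 = (½)*11 = 11/2)
r(z) = (682 + z)*(11/2 + z) (r(z) = (z + 11/2)*(z + 682) = (11/2 + z)*(682 + z) = (682 + z)*(11/2 + z))
1/(r(361) - 352823) = 1/((3751 + 361² + (1375/2)*361) - 352823) = 1/((3751 + 130321 + 496375/2) - 352823) = 1/(764519/2 - 352823) = 1/(58873/2) = 2/58873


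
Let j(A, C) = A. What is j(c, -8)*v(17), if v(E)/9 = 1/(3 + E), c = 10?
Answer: 9/2 ≈ 4.5000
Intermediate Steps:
v(E) = 9/(3 + E)
j(c, -8)*v(17) = 10*(9/(3 + 17)) = 10*(9/20) = 9/2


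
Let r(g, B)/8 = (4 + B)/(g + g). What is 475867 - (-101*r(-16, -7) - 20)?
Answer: 1903851/4 ≈ 4.7596e+5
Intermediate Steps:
r(g, B) = 4*(4 + B)/g (r(g, B) = 8*((4 + B)/(g + g)) = 8*((4 + B)/((2*g))) = 8*((4 + B)*(1/(2*g))) = 8*((4 + B)/(2*g)) = 4*(4 + B)/g)
475867 - (-101*r(-16, -7) - 20) = 475867 - (-404*(4 - 7)/(-16) - 20) = 475867 - (-404*(-1)*(-3)/16 - 20) = 475867 - (-101*¾ - 20) = 475867 - (-303/4 - 20) = 475867 - 1*(-383/4) = 475867 + 383/4 = 1903851/4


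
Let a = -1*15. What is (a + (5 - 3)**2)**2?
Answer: 121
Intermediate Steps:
a = -15
(a + (5 - 3)**2)**2 = (-15 + (5 - 3)**2)**2 = (-15 + 2**2)**2 = (-15 + 4)**2 = (-11)**2 = 121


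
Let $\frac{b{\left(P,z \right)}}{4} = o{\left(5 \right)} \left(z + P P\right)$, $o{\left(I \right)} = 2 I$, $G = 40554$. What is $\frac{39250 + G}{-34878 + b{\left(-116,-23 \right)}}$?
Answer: $\frac{39902}{251221} \approx 0.15883$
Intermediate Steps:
$b{\left(P,z \right)} = 40 z + 40 P^{2}$ ($b{\left(P,z \right)} = 4 \cdot 2 \cdot 5 \left(z + P P\right) = 4 \cdot 10 \left(z + P^{2}\right) = 4 \left(10 z + 10 P^{2}\right) = 40 z + 40 P^{2}$)
$\frac{39250 + G}{-34878 + b{\left(-116,-23 \right)}} = \frac{39250 + 40554}{-34878 + \left(40 \left(-23\right) + 40 \left(-116\right)^{2}\right)} = \frac{79804}{-34878 + \left(-920 + 40 \cdot 13456\right)} = \frac{79804}{-34878 + \left(-920 + 538240\right)} = \frac{79804}{-34878 + 537320} = \frac{79804}{502442} = 79804 \cdot \frac{1}{502442} = \frac{39902}{251221}$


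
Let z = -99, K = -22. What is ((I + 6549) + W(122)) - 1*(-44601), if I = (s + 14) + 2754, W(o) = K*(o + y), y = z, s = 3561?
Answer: 56973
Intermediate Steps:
y = -99
W(o) = 2178 - 22*o (W(o) = -22*(o - 99) = -22*(-99 + o) = 2178 - 22*o)
I = 6329 (I = (3561 + 14) + 2754 = 3575 + 2754 = 6329)
((I + 6549) + W(122)) - 1*(-44601) = ((6329 + 6549) + (2178 - 22*122)) - 1*(-44601) = (12878 + (2178 - 2684)) + 44601 = (12878 - 506) + 44601 = 12372 + 44601 = 56973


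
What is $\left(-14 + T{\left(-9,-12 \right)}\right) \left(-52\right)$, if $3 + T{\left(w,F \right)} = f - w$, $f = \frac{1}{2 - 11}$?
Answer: $\frac{3796}{9} \approx 421.78$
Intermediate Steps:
$f = - \frac{1}{9}$ ($f = \frac{1}{-9} = - \frac{1}{9} \approx -0.11111$)
$T{\left(w,F \right)} = - \frac{28}{9} - w$ ($T{\left(w,F \right)} = -3 - \left(\frac{1}{9} + w\right) = - \frac{28}{9} - w$)
$\left(-14 + T{\left(-9,-12 \right)}\right) \left(-52\right) = \left(-14 - - \frac{53}{9}\right) \left(-52\right) = \left(-14 + \left(- \frac{28}{9} + 9\right)\right) \left(-52\right) = \left(-14 + \frac{53}{9}\right) \left(-52\right) = \left(- \frac{73}{9}\right) \left(-52\right) = \frac{3796}{9}$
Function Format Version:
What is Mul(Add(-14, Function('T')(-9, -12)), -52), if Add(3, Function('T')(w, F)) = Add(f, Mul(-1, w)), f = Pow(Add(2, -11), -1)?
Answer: Rational(3796, 9) ≈ 421.78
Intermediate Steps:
f = Rational(-1, 9) (f = Pow(-9, -1) = Rational(-1, 9) ≈ -0.11111)
Function('T')(w, F) = Add(Rational(-28, 9), Mul(-1, w)) (Function('T')(w, F) = Add(-3, Add(Rational(-1, 9), Mul(-1, w))) = Add(Rational(-28, 9), Mul(-1, w)))
Mul(Add(-14, Function('T')(-9, -12)), -52) = Mul(Add(-14, Add(Rational(-28, 9), Mul(-1, -9))), -52) = Mul(Add(-14, Add(Rational(-28, 9), 9)), -52) = Mul(Add(-14, Rational(53, 9)), -52) = Mul(Rational(-73, 9), -52) = Rational(3796, 9)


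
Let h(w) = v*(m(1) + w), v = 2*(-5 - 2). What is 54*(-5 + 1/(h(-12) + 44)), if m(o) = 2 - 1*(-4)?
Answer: -17253/64 ≈ -269.58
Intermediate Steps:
m(o) = 6 (m(o) = 2 + 4 = 6)
v = -14 (v = 2*(-7) = -14)
h(w) = -84 - 14*w (h(w) = -14*(6 + w) = -84 - 14*w)
54*(-5 + 1/(h(-12) + 44)) = 54*(-5 + 1/((-84 - 14*(-12)) + 44)) = 54*(-5 + 1/((-84 + 168) + 44)) = 54*(-5 + 1/(84 + 44)) = 54*(-5 + 1/128) = 54*(-639/128) = -17253/64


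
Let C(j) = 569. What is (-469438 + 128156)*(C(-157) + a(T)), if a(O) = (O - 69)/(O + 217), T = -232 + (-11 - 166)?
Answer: -9361877183/48 ≈ -1.9504e+8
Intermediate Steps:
T = -409 (T = -232 - 177 = -409)
a(O) = (-69 + O)/(217 + O)
(-469438 + 128156)*(C(-157) + a(T)) = (-469438 + 128156)*(569 + (-69 - 409)/(217 - 409)) = -341282*(569 - 478/(-192)) = -341282*(569 - 1/192*(-478)) = -341282*(569 + 239/96) = -341282*54863/96 = -9361877183/48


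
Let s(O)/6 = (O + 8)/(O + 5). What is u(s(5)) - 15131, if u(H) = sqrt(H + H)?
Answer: -15131 + sqrt(390)/5 ≈ -15127.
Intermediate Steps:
s(O) = 6*(8 + O)/(5 + O) (s(O) = 6*((O + 8)/(O + 5)) = 6*((8 + O)/(5 + O)) = 6*(8 + O)/(5 + O))
u(H) = sqrt(2)*sqrt(H) (u(H) = sqrt(2*H) = sqrt(2)*sqrt(H))
u(s(5)) - 15131 = sqrt(2)*sqrt(6*(8 + 5)/(5 + 5)) - 15131 = sqrt(2)*sqrt(6*13/10) - 15131 = sqrt(2)*sqrt(6*(1/10)*13) - 15131 = sqrt(2)*sqrt(39/5) - 15131 = sqrt(2)*(sqrt(195)/5) - 15131 = sqrt(390)/5 - 15131 = -15131 + sqrt(390)/5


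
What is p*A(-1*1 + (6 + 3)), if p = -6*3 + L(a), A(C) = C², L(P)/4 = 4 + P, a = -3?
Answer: -896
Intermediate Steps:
L(P) = 16 + 4*P (L(P) = 4*(4 + P) = 16 + 4*P)
p = -14 (p = -6*3 + (16 + 4*(-3)) = -18 + (16 - 12) = -18 + 4 = -14)
p*A(-1*1 + (6 + 3)) = -14*(-1*1 + (6 + 3))² = -14*(-1 + 9)² = -14*8² = -14*64 = -896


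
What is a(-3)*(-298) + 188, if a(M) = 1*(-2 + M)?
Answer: 1678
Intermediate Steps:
a(M) = -2 + M
a(-3)*(-298) + 188 = (-2 - 3)*(-298) + 188 = -5*(-298) + 188 = 1490 + 188 = 1678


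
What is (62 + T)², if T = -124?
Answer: 3844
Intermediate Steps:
(62 + T)² = (62 - 124)² = (-62)² = 3844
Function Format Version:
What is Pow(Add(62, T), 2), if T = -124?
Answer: 3844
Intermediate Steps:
Pow(Add(62, T), 2) = Pow(Add(62, -124), 2) = Pow(-62, 2) = 3844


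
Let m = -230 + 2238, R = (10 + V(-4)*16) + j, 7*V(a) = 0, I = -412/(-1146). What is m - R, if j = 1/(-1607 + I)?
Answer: 1839369363/920605 ≈ 1998.0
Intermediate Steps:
I = 206/573 (I = -412*(-1/1146) = 206/573 ≈ 0.35951)
j = -573/920605 (j = 1/(-1607 + 206/573) = 1/(-920605/573) = -573/920605 ≈ -0.00062242)
V(a) = 0 (V(a) = (⅐)*0 = 0)
R = 9205477/920605 (R = (10 + 0*16) - 573/920605 = (10 + 0) - 573/920605 = 10 - 573/920605 = 9205477/920605 ≈ 9.9994)
m = 2008
m - R = 2008 - 1*9205477/920605 = 2008 - 9205477/920605 = 1839369363/920605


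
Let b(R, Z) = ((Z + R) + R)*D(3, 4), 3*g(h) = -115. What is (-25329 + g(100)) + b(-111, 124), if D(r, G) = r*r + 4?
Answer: -79924/3 ≈ -26641.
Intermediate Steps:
D(r, G) = 4 + r**2 (D(r, G) = r**2 + 4 = 4 + r**2)
g(h) = -115/3 (g(h) = (1/3)*(-115) = -115/3)
b(R, Z) = 13*Z + 26*R (b(R, Z) = ((Z + R) + R)*(4 + 3**2) = ((R + Z) + R)*(4 + 9) = (Z + 2*R)*13 = 13*Z + 26*R)
(-25329 + g(100)) + b(-111, 124) = (-25329 - 115/3) + (13*124 + 26*(-111)) = -76102/3 + (1612 - 2886) = -76102/3 - 1274 = -79924/3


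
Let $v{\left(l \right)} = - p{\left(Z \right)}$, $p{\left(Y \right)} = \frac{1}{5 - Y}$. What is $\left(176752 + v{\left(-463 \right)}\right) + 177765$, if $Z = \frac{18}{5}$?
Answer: $\frac{2481614}{7} \approx 3.5452 \cdot 10^{5}$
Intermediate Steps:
$Z = \frac{18}{5}$ ($Z = 18 \cdot \frac{1}{5} = \frac{18}{5} \approx 3.6$)
$v{\left(l \right)} = - \frac{5}{7}$ ($v{\left(l \right)} = - \frac{-1}{-5 + \frac{18}{5}} = - \frac{-1}{- \frac{7}{5}} = - \frac{\left(-1\right) \left(-5\right)}{7} = \left(-1\right) \frac{5}{7} = - \frac{5}{7}$)
$\left(176752 + v{\left(-463 \right)}\right) + 177765 = \left(176752 - \frac{5}{7}\right) + 177765 = \frac{1237259}{7} + 177765 = \frac{2481614}{7}$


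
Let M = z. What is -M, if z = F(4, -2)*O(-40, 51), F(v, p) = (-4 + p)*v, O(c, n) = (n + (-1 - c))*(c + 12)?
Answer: -60480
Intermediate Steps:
O(c, n) = (12 + c)*(-1 + n - c) (O(c, n) = (-1 + n - c)*(12 + c) = (12 + c)*(-1 + n - c))
F(v, p) = v*(-4 + p)
z = 60480 (z = (4*(-4 - 2))*(-12 - 1*(-40)² - 13*(-40) + 12*51 - 40*51) = (4*(-6))*(-12 - 1*1600 + 520 + 612 - 2040) = -24*(-12 - 1600 + 520 + 612 - 2040) = -24*(-2520) = 60480)
M = 60480
-M = -1*60480 = -60480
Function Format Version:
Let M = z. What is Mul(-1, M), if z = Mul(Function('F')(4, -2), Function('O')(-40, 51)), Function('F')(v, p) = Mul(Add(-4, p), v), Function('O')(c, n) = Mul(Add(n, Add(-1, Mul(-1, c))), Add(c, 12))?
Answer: -60480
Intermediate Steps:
Function('O')(c, n) = Mul(Add(12, c), Add(-1, n, Mul(-1, c))) (Function('O')(c, n) = Mul(Add(-1, n, Mul(-1, c)), Add(12, c)) = Mul(Add(12, c), Add(-1, n, Mul(-1, c))))
Function('F')(v, p) = Mul(v, Add(-4, p))
z = 60480 (z = Mul(Mul(4, Add(-4, -2)), Add(-12, Mul(-1, Pow(-40, 2)), Mul(-13, -40), Mul(12, 51), Mul(-40, 51))) = Mul(Mul(4, -6), Add(-12, Mul(-1, 1600), 520, 612, -2040)) = Mul(-24, Add(-12, -1600, 520, 612, -2040)) = Mul(-24, -2520) = 60480)
M = 60480
Mul(-1, M) = Mul(-1, 60480) = -60480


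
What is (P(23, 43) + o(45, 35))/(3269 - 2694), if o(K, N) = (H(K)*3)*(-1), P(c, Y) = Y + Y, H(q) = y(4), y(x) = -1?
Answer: 89/575 ≈ 0.15478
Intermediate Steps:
H(q) = -1
P(c, Y) = 2*Y
o(K, N) = 3 (o(K, N) = -1*3*(-1) = -3*(-1) = 3)
(P(23, 43) + o(45, 35))/(3269 - 2694) = (2*43 + 3)/(3269 - 2694) = (86 + 3)/575 = 89*(1/575) = 89/575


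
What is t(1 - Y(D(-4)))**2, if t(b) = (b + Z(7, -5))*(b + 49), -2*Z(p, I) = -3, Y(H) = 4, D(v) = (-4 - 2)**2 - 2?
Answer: 4761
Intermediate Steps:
D(v) = 34 (D(v) = (-6)**2 - 2 = 36 - 2 = 34)
Z(p, I) = 3/2 (Z(p, I) = -1/2*(-3) = 3/2)
t(b) = (49 + b)*(3/2 + b) (t(b) = (b + 3/2)*(b + 49) = (3/2 + b)*(49 + b) = (49 + b)*(3/2 + b))
t(1 - Y(D(-4)))**2 = (147/2 + (1 - 1*4)**2 + 101*(1 - 1*4)/2)**2 = (147/2 + (1 - 4)**2 + 101*(1 - 4)/2)**2 = (147/2 + (-3)**2 + (101/2)*(-3))**2 = (147/2 + 9 - 303/2)**2 = (-69)**2 = 4761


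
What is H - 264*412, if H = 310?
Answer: -108458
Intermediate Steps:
H - 264*412 = 310 - 264*412 = 310 - 108768 = -108458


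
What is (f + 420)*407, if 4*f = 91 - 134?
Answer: 666259/4 ≈ 1.6656e+5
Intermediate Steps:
f = -43/4 (f = (91 - 134)/4 = (¼)*(-43) = -43/4 ≈ -10.750)
(f + 420)*407 = (-43/4 + 420)*407 = (1637/4)*407 = 666259/4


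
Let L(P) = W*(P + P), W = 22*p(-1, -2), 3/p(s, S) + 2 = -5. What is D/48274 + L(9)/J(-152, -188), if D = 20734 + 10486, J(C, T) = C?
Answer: 11320949/6420442 ≈ 1.7633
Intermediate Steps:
D = 31220
p(s, S) = -3/7 (p(s, S) = 3/(-2 - 5) = 3/(-7) = 3*(-⅐) = -3/7)
W = -66/7 (W = 22*(-3/7) = -66/7 ≈ -9.4286)
L(P) = -132*P/7 (L(P) = -66*(P + P)/7 = -132*P/7)
D/48274 + L(9)/J(-152, -188) = 31220/48274 - 132/7*9/(-152) = 31220*(1/48274) - 1188/7*(-1/152) = 15610/24137 + 297/266 = 11320949/6420442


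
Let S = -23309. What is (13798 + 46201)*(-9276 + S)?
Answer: -1955067415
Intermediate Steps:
(13798 + 46201)*(-9276 + S) = (13798 + 46201)*(-9276 - 23309) = 59999*(-32585) = -1955067415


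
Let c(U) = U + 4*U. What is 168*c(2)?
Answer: 1680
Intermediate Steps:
c(U) = 5*U
168*c(2) = 168*(5*2) = 168*10 = 1680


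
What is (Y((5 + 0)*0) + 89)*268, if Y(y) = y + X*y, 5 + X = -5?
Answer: 23852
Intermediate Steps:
X = -10 (X = -5 - 5 = -10)
Y(y) = -9*y (Y(y) = y - 10*y = -9*y)
(Y((5 + 0)*0) + 89)*268 = (-9*(5 + 0)*0 + 89)*268 = (-45*0 + 89)*268 = (-9*0 + 89)*268 = (0 + 89)*268 = 89*268 = 23852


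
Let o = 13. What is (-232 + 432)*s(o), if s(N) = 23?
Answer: 4600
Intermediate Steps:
(-232 + 432)*s(o) = (-232 + 432)*23 = 200*23 = 4600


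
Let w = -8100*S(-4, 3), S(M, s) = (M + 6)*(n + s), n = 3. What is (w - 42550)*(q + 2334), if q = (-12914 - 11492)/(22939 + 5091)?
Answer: -913931655650/2803 ≈ -3.2605e+8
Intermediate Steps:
q = -12203/14015 (q = -24406/28030 = -24406*1/28030 = -12203/14015 ≈ -0.87071)
S(M, s) = (3 + s)*(6 + M) (S(M, s) = (M + 6)*(3 + s) = (6 + M)*(3 + s) = (3 + s)*(6 + M))
w = -97200 (w = -8100*(18 + 3*(-4) + 6*3 - 4*3) = -8100*(18 - 12 + 18 - 12) = -8100*12 = -97200)
(w - 42550)*(q + 2334) = (-97200 - 42550)*(-12203/14015 + 2334) = -139750*32698807/14015 = -913931655650/2803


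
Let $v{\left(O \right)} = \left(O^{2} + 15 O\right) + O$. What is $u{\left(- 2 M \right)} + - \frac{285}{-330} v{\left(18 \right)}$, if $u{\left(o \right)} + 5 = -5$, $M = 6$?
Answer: $\frac{5704}{11} \approx 518.54$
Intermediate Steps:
$v{\left(O \right)} = O^{2} + 16 O$
$u{\left(o \right)} = -10$ ($u{\left(o \right)} = -5 - 5 = -10$)
$u{\left(- 2 M \right)} + - \frac{285}{-330} v{\left(18 \right)} = -10 + - \frac{285}{-330} \cdot 18 \left(16 + 18\right) = -10 + \left(-285\right) \left(- \frac{1}{330}\right) 18 \cdot 34 = -10 + \frac{19}{22} \cdot 612 = -10 + \frac{5814}{11} = \frac{5704}{11}$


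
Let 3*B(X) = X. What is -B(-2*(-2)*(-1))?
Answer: 4/3 ≈ 1.3333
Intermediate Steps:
B(X) = X/3
-B(-2*(-2)*(-1)) = --2*(-2)*(-1)/3 = -4*(-1)/3 = -(-4)/3 = -1*(-4/3) = 4/3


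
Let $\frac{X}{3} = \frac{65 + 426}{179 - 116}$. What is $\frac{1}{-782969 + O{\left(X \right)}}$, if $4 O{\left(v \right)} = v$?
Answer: $- \frac{84}{65768905} \approx -1.2772 \cdot 10^{-6}$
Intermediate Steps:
$X = \frac{491}{21}$ ($X = 3 \frac{65 + 426}{179 - 116} = 3 \cdot \frac{491}{63} = \frac{491}{21} \approx 23.381$)
$O{\left(v \right)} = \frac{v}{4}$
$\frac{1}{-782969 + O{\left(X \right)}} = \frac{1}{-782969 + \frac{1}{4} \cdot \frac{491}{21}} = \frac{1}{-782969 + \frac{491}{84}} = \frac{1}{- \frac{65768905}{84}} = - \frac{84}{65768905}$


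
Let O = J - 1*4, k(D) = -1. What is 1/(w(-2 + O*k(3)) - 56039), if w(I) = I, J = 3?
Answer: -1/56040 ≈ -1.7844e-5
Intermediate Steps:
O = -1 (O = 3 - 1*4 = 3 - 4 = -1)
1/(w(-2 + O*k(3)) - 56039) = 1/((-2 - 1*(-1)) - 56039) = 1/((-2 + 1) - 56039) = 1/(-1 - 56039) = 1/(-56040) = -1/56040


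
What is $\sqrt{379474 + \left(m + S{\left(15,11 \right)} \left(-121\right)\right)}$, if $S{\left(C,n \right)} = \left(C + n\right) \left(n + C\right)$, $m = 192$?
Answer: $\sqrt{297870} \approx 545.77$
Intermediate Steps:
$S{\left(C,n \right)} = \left(C + n\right)^{2}$ ($S{\left(C,n \right)} = \left(C + n\right) \left(C + n\right) = \left(C + n\right)^{2}$)
$\sqrt{379474 + \left(m + S{\left(15,11 \right)} \left(-121\right)\right)} = \sqrt{379474 + \left(192 + \left(15 + 11\right)^{2} \left(-121\right)\right)} = \sqrt{379474 + \left(192 + 26^{2} \left(-121\right)\right)} = \sqrt{379474 + \left(192 + 676 \left(-121\right)\right)} = \sqrt{379474 + \left(192 - 81796\right)} = \sqrt{379474 - 81604} = \sqrt{297870}$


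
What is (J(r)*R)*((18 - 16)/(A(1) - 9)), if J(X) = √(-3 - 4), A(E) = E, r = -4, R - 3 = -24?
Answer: 21*I*√7/4 ≈ 13.89*I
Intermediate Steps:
R = -21 (R = 3 - 24 = -21)
J(X) = I*√7 (J(X) = √(-7) = I*√7)
(J(r)*R)*((18 - 16)/(A(1) - 9)) = ((I*√7)*(-21))*((18 - 16)/(1 - 9)) = (-21*I*√7)*(2/(-8)) = (-21*I*√7)*(2*(-⅛)) = -21*I*√7*(-¼) = 21*I*√7/4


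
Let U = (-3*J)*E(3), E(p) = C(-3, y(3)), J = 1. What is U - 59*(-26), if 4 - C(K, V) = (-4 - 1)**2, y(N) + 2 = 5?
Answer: 1597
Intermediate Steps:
y(N) = 3 (y(N) = -2 + 5 = 3)
C(K, V) = -21 (C(K, V) = 4 - (-4 - 1)**2 = 4 - 1*(-5)**2 = 4 - 1*25 = 4 - 25 = -21)
E(p) = -21
U = 63 (U = -3*1*(-21) = -3*(-21) = 63)
U - 59*(-26) = 63 - 59*(-26) = 63 + 1534 = 1597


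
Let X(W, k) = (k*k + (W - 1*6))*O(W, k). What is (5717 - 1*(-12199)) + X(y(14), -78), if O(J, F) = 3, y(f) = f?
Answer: 36192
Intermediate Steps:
X(W, k) = -18 + 3*W + 3*k² (X(W, k) = (k*k + (W - 1*6))*3 = (k² + (W - 6))*3 = (k² + (-6 + W))*3 = (-6 + W + k²)*3 = -18 + 3*W + 3*k²)
(5717 - 1*(-12199)) + X(y(14), -78) = (5717 - 1*(-12199)) + (-18 + 3*14 + 3*(-78)²) = (5717 + 12199) + (-18 + 42 + 3*6084) = 17916 + (-18 + 42 + 18252) = 17916 + 18276 = 36192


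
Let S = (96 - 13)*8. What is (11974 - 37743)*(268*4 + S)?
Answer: -44734984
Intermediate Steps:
S = 664 (S = 83*8 = 664)
(11974 - 37743)*(268*4 + S) = (11974 - 37743)*(268*4 + 664) = -25769*(1072 + 664) = -25769*1736 = -44734984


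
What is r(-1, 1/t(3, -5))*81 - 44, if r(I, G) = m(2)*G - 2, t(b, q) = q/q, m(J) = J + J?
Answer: 118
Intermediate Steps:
m(J) = 2*J
t(b, q) = 1
r(I, G) = -2 + 4*G (r(I, G) = (2*2)*G - 2 = 4*G - 2 = -2 + 4*G)
r(-1, 1/t(3, -5))*81 - 44 = (-2 + 4/1)*81 - 44 = (-2 + 4*1)*81 - 44 = (-2 + 4)*81 - 44 = 2*81 - 44 = 162 - 44 = 118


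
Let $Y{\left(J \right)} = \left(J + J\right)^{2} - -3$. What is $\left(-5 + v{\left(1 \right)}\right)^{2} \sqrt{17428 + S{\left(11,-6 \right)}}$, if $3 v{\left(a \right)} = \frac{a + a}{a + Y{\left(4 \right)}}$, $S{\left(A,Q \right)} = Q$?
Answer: $\frac{259081 \sqrt{17422}}{10404} \approx 3286.9$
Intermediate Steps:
$Y{\left(J \right)} = 3 + 4 J^{2}$ ($Y{\left(J \right)} = \left(2 J\right)^{2} + 3 = 4 J^{2} + 3 = 3 + 4 J^{2}$)
$v{\left(a \right)} = \frac{2 a}{3 \left(67 + a\right)}$ ($v{\left(a \right)} = \frac{\left(a + a\right) \frac{1}{a + \left(3 + 4 \cdot 4^{2}\right)}}{3} = \frac{2 a \frac{1}{a + \left(3 + 4 \cdot 16\right)}}{3} = \frac{2 a \frac{1}{a + \left(3 + 64\right)}}{3} = \frac{2 a \frac{1}{a + 67}}{3} = \frac{2 a \frac{1}{67 + a}}{3} = \frac{2 a}{3 \left(67 + a\right)}$)
$\left(-5 + v{\left(1 \right)}\right)^{2} \sqrt{17428 + S{\left(11,-6 \right)}} = \left(-5 + \frac{2}{3} \cdot 1 \frac{1}{67 + 1}\right)^{2} \sqrt{17428 - 6} = \left(-5 + \frac{2}{3} \cdot 1 \cdot \frac{1}{68}\right)^{2} \sqrt{17422} = \left(-5 + \frac{1}{102}\right)^{2} \sqrt{17422} = \left(- \frac{509}{102}\right)^{2} \sqrt{17422} = \frac{259081 \sqrt{17422}}{10404}$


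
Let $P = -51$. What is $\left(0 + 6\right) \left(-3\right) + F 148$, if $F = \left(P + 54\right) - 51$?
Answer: $-7122$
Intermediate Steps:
$F = -48$ ($F = \left(-51 + 54\right) - 51 = 3 - 51 = -48$)
$\left(0 + 6\right) \left(-3\right) + F 148 = \left(0 + 6\right) \left(-3\right) - 7104 = 6 \left(-3\right) - 7104 = -18 - 7104 = -7122$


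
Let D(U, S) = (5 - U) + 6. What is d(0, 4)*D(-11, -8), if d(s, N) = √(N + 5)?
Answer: 66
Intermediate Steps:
D(U, S) = 11 - U
d(s, N) = √(5 + N)
d(0, 4)*D(-11, -8) = √(5 + 4)*(11 - 1*(-11)) = √9*(11 + 11) = 3*22 = 66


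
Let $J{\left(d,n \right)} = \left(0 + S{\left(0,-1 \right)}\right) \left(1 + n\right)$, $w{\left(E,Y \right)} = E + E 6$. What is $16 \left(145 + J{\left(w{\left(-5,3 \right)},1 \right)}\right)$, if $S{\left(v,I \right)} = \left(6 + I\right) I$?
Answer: $2160$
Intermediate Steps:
$S{\left(v,I \right)} = I \left(6 + I\right)$
$w{\left(E,Y \right)} = 7 E$ ($w{\left(E,Y \right)} = E + 6 E = 7 E$)
$J{\left(d,n \right)} = -5 - 5 n$ ($J{\left(d,n \right)} = \left(0 - \left(6 - 1\right)\right) \left(1 + n\right) = \left(0 - 5\right) \left(1 + n\right) = - 5 \left(1 + n\right) = -5 - 5 n$)
$16 \left(145 + J{\left(w{\left(-5,3 \right)},1 \right)}\right) = 16 \left(145 - 10\right) = 16 \cdot 135 = 2160$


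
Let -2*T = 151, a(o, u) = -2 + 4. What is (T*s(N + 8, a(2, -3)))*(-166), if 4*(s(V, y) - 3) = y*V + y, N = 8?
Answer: 288259/2 ≈ 1.4413e+5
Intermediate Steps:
a(o, u) = 2
s(V, y) = 3 + y/4 + V*y/4 (s(V, y) = 3 + (y*V + y)/4 = 3 + (V*y + y)/4 = 3 + (y + V*y)/4 = 3 + (y/4 + V*y/4) = 3 + y/4 + V*y/4)
T = -151/2 (T = -½*151 = -151/2 ≈ -75.500)
(T*s(N + 8, a(2, -3)))*(-166) = -151*(3 + (¼)*2 + (¼)*(8 + 8)*2)/2*(-166) = -151*(3 + ½ + (¼)*16*2)/2*(-166) = -151*(3 + ½ + 8)/2*(-166) = -151/2*23/2*(-166) = -3473/4*(-166) = 288259/2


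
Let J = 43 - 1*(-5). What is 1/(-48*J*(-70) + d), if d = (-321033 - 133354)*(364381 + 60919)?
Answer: -1/193250629820 ≈ -5.1746e-12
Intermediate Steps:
J = 48 (J = 43 + 5 = 48)
d = -193250791100 (d = -454387*425300 = -193250791100)
1/(-48*J*(-70) + d) = 1/(-48*48*(-70) - 193250791100) = 1/(-2304*(-70) - 193250791100) = 1/(161280 - 193250791100) = 1/(-193250629820) = -1/193250629820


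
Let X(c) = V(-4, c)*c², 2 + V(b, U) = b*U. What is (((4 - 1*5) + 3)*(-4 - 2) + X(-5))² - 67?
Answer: 191777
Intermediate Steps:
V(b, U) = -2 + U*b (V(b, U) = -2 + b*U = -2 + U*b)
X(c) = c²*(-2 - 4*c) (X(c) = (-2 + c*(-4))*c² = (-2 - 4*c)*c² = c²*(-2 - 4*c))
(((4 - 1*5) + 3)*(-4 - 2) + X(-5))² - 67 = (((4 - 1*5) + 3)*(-4 - 2) + (-5)²*(-2 - 4*(-5)))² - 67 = (((4 - 5) + 3)*(-6) + 25*(-2 + 20))² - 67 = ((-1 + 3)*(-6) + 25*18)² - 67 = (2*(-6) + 450)² - 67 = (-12 + 450)² - 67 = 438² - 67 = 191844 - 67 = 191777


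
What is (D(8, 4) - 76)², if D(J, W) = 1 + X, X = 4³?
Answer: 121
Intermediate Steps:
X = 64
D(J, W) = 65 (D(J, W) = 1 + 64 = 65)
(D(8, 4) - 76)² = (65 - 76)² = (-11)² = 121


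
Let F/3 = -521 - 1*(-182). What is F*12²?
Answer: -146448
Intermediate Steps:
F = -1017 (F = 3*(-521 - 1*(-182)) = 3*(-521 + 182) = 3*(-339) = -1017)
F*12² = -1017*12² = -1017*144 = -146448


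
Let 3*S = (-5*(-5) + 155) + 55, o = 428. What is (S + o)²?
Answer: 2307361/9 ≈ 2.5637e+5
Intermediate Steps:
S = 235/3 (S = ((-5*(-5) + 155) + 55)/3 = ((25 + 155) + 55)/3 = (180 + 55)/3 = (⅓)*235 = 235/3 ≈ 78.333)
(S + o)² = (235/3 + 428)² = (1519/3)² = 2307361/9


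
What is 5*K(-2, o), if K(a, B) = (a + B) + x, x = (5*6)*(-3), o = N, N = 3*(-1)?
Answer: -475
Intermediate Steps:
N = -3
o = -3
x = -90 (x = 30*(-3) = -90)
K(a, B) = -90 + B + a (K(a, B) = (a + B) - 90 = (B + a) - 90 = -90 + B + a)
5*K(-2, o) = 5*(-90 - 3 - 2) = 5*(-95) = -475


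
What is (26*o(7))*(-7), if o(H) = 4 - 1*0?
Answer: -728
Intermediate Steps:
o(H) = 4 (o(H) = 4 + 0 = 4)
(26*o(7))*(-7) = (26*4)*(-7) = 104*(-7) = -728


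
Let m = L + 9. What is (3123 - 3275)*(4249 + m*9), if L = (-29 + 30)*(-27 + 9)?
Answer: -633536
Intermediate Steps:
L = -18 (L = 1*(-18) = -18)
m = -9 (m = -18 + 9 = -9)
(3123 - 3275)*(4249 + m*9) = (3123 - 3275)*(4249 - 9*9) = -152*(4249 - 81) = -152*4168 = -633536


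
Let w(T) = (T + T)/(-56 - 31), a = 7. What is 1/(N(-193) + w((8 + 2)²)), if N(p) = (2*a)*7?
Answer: 87/8326 ≈ 0.010449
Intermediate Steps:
w(T) = -2*T/87 (w(T) = (2*T)/(-87) = (2*T)*(-1/87) = -2*T/87)
N(p) = 98 (N(p) = (2*7)*7 = 14*7 = 98)
1/(N(-193) + w((8 + 2)²)) = 1/(98 - 2*(8 + 2)²/87) = 1/(98 - 2/87*10²) = 1/(98 - 2/87*100) = 1/(98 - 200/87) = 1/(8326/87) = 87/8326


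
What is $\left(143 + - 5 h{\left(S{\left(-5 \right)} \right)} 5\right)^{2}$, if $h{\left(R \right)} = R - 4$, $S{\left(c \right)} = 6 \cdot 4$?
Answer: $127449$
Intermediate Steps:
$S{\left(c \right)} = 24$
$h{\left(R \right)} = -4 + R$
$\left(143 + - 5 h{\left(S{\left(-5 \right)} \right)} 5\right)^{2} = \left(143 + - 5 \left(-4 + 24\right) 5\right)^{2} = \left(143 + \left(-5\right) 20 \cdot 5\right)^{2} = \left(143 - 500\right)^{2} = \left(-357\right)^{2} = 127449$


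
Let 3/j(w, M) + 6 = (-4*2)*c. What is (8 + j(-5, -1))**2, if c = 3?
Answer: 6241/100 ≈ 62.410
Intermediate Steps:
j(w, M) = -1/10 (j(w, M) = 3/(-6 - 4*2*3) = 3/(-6 - 8*3) = 3/(-6 - 24) = 3/(-30) = 3*(-1/30) = -1/10)
(8 + j(-5, -1))**2 = (8 - 1/10)**2 = (79/10)**2 = 6241/100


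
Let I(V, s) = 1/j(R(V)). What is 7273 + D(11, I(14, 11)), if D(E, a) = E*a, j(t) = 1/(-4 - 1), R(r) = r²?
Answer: 7218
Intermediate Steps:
j(t) = -⅕ (j(t) = 1/(-5) = -⅕)
I(V, s) = -5 (I(V, s) = 1/(-⅕) = -5)
7273 + D(11, I(14, 11)) = 7273 + 11*(-5) = 7273 - 55 = 7218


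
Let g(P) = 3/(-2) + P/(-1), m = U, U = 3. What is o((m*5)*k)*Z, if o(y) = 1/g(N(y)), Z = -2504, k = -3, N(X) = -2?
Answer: -5008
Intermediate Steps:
m = 3
g(P) = -3/2 - P (g(P) = 3*(-½) + P*(-1) = -3/2 - P)
o(y) = 2 (o(y) = 1/(-3/2 - 1*(-2)) = 1/(-3/2 + 2) = 1/(½) = 2)
o((m*5)*k)*Z = 2*(-2504) = -5008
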